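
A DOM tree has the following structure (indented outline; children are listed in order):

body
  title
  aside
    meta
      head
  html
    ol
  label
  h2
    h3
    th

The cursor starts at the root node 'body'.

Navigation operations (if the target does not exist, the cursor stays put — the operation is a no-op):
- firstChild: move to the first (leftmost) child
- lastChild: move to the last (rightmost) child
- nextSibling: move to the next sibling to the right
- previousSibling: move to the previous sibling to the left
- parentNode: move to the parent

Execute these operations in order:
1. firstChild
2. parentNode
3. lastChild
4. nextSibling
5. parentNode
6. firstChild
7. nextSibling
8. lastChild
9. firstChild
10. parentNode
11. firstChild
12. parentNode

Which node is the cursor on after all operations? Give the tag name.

Answer: meta

Derivation:
After 1 (firstChild): title
After 2 (parentNode): body
After 3 (lastChild): h2
After 4 (nextSibling): h2 (no-op, stayed)
After 5 (parentNode): body
After 6 (firstChild): title
After 7 (nextSibling): aside
After 8 (lastChild): meta
After 9 (firstChild): head
After 10 (parentNode): meta
After 11 (firstChild): head
After 12 (parentNode): meta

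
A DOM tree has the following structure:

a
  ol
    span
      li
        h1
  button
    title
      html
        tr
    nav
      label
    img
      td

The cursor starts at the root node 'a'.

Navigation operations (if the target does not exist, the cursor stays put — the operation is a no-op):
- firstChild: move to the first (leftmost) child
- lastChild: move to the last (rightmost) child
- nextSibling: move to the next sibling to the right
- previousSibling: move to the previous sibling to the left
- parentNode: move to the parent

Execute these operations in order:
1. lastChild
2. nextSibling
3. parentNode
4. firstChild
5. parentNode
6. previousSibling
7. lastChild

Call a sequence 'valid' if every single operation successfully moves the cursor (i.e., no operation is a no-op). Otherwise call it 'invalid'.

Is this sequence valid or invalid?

After 1 (lastChild): button
After 2 (nextSibling): button (no-op, stayed)
After 3 (parentNode): a
After 4 (firstChild): ol
After 5 (parentNode): a
After 6 (previousSibling): a (no-op, stayed)
After 7 (lastChild): button

Answer: invalid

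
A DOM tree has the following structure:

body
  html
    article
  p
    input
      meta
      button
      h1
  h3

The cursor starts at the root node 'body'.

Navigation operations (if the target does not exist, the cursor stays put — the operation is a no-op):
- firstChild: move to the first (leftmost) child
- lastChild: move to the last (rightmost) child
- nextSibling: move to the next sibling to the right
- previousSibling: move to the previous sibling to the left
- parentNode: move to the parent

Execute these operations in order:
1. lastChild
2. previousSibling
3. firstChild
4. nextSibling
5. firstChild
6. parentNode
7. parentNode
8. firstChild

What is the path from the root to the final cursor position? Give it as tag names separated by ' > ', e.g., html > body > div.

Answer: body > p > input

Derivation:
After 1 (lastChild): h3
After 2 (previousSibling): p
After 3 (firstChild): input
After 4 (nextSibling): input (no-op, stayed)
After 5 (firstChild): meta
After 6 (parentNode): input
After 7 (parentNode): p
After 8 (firstChild): input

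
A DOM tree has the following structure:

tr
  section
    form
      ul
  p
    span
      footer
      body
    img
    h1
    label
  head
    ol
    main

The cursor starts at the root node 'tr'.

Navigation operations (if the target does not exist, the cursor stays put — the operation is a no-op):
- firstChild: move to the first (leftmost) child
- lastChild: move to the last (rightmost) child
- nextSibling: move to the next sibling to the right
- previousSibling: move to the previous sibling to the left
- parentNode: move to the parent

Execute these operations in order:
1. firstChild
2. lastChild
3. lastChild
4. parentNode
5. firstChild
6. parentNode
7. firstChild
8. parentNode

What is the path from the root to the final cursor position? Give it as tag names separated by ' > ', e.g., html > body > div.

Answer: tr > section > form

Derivation:
After 1 (firstChild): section
After 2 (lastChild): form
After 3 (lastChild): ul
After 4 (parentNode): form
After 5 (firstChild): ul
After 6 (parentNode): form
After 7 (firstChild): ul
After 8 (parentNode): form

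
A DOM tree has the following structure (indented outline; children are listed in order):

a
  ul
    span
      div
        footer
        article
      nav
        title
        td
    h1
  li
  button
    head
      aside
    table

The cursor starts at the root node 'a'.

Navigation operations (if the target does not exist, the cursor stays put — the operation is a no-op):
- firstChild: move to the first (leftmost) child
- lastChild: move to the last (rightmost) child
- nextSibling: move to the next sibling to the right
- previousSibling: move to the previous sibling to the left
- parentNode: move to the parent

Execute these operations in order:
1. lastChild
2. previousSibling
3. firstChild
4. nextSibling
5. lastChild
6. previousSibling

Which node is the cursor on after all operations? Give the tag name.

Answer: head

Derivation:
After 1 (lastChild): button
After 2 (previousSibling): li
After 3 (firstChild): li (no-op, stayed)
After 4 (nextSibling): button
After 5 (lastChild): table
After 6 (previousSibling): head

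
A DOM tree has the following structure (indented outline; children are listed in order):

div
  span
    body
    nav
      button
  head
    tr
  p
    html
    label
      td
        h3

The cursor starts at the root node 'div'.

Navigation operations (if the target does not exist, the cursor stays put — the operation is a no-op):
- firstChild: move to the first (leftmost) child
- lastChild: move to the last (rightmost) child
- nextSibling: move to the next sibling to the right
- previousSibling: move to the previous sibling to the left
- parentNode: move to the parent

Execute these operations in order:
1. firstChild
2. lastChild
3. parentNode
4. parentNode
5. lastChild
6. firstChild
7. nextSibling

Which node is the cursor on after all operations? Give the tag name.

Answer: label

Derivation:
After 1 (firstChild): span
After 2 (lastChild): nav
After 3 (parentNode): span
After 4 (parentNode): div
After 5 (lastChild): p
After 6 (firstChild): html
After 7 (nextSibling): label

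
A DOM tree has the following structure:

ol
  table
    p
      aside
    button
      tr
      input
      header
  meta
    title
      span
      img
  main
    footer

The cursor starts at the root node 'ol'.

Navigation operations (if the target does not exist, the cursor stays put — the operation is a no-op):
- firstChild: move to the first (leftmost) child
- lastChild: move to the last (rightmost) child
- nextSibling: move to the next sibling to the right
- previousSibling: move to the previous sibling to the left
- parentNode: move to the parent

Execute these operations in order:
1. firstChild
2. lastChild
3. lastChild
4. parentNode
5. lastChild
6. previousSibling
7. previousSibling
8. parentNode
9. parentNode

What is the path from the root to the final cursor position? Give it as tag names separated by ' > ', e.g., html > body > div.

After 1 (firstChild): table
After 2 (lastChild): button
After 3 (lastChild): header
After 4 (parentNode): button
After 5 (lastChild): header
After 6 (previousSibling): input
After 7 (previousSibling): tr
After 8 (parentNode): button
After 9 (parentNode): table

Answer: ol > table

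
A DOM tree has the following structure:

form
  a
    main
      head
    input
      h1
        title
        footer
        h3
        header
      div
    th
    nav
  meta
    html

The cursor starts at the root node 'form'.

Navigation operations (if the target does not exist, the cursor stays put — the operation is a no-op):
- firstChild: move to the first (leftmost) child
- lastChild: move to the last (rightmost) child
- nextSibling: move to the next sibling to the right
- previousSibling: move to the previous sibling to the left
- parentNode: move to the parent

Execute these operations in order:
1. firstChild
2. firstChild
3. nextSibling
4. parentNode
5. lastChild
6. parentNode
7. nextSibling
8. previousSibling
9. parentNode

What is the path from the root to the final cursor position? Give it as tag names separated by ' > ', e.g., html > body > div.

After 1 (firstChild): a
After 2 (firstChild): main
After 3 (nextSibling): input
After 4 (parentNode): a
After 5 (lastChild): nav
After 6 (parentNode): a
After 7 (nextSibling): meta
After 8 (previousSibling): a
After 9 (parentNode): form

Answer: form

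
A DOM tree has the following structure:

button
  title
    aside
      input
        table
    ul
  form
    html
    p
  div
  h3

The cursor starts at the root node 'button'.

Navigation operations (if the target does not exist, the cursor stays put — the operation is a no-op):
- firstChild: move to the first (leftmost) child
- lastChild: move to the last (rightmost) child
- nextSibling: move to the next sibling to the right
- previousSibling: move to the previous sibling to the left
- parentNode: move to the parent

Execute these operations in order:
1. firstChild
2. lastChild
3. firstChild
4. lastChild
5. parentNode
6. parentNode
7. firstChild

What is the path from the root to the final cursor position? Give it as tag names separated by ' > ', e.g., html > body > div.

After 1 (firstChild): title
After 2 (lastChild): ul
After 3 (firstChild): ul (no-op, stayed)
After 4 (lastChild): ul (no-op, stayed)
After 5 (parentNode): title
After 6 (parentNode): button
After 7 (firstChild): title

Answer: button > title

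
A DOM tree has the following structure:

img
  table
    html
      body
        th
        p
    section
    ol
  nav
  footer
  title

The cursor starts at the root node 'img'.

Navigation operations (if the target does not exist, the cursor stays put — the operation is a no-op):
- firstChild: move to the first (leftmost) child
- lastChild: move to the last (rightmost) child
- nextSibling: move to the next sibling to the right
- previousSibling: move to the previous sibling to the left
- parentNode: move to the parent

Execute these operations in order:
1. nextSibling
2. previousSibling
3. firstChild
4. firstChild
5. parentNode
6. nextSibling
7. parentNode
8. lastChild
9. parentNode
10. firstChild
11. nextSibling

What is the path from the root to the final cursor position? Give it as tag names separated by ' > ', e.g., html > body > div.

After 1 (nextSibling): img (no-op, stayed)
After 2 (previousSibling): img (no-op, stayed)
After 3 (firstChild): table
After 4 (firstChild): html
After 5 (parentNode): table
After 6 (nextSibling): nav
After 7 (parentNode): img
After 8 (lastChild): title
After 9 (parentNode): img
After 10 (firstChild): table
After 11 (nextSibling): nav

Answer: img > nav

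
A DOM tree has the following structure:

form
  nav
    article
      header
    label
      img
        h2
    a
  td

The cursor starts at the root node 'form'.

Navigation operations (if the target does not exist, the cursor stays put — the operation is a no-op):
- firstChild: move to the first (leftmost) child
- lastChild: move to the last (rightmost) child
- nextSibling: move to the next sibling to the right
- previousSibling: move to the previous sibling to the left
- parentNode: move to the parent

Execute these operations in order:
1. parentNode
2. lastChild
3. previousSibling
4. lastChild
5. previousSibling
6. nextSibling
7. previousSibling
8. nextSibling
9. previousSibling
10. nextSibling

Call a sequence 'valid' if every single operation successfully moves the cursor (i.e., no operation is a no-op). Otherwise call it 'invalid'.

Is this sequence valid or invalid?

Answer: invalid

Derivation:
After 1 (parentNode): form (no-op, stayed)
After 2 (lastChild): td
After 3 (previousSibling): nav
After 4 (lastChild): a
After 5 (previousSibling): label
After 6 (nextSibling): a
After 7 (previousSibling): label
After 8 (nextSibling): a
After 9 (previousSibling): label
After 10 (nextSibling): a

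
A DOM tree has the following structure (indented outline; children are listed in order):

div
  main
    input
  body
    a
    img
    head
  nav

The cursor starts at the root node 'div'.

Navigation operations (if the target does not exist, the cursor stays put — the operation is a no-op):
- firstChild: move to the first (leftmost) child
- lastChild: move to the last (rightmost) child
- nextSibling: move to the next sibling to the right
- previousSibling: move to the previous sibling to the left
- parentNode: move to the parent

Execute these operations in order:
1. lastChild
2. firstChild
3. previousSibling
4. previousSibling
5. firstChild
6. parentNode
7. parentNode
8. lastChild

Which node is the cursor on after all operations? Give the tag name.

Answer: nav

Derivation:
After 1 (lastChild): nav
After 2 (firstChild): nav (no-op, stayed)
After 3 (previousSibling): body
After 4 (previousSibling): main
After 5 (firstChild): input
After 6 (parentNode): main
After 7 (parentNode): div
After 8 (lastChild): nav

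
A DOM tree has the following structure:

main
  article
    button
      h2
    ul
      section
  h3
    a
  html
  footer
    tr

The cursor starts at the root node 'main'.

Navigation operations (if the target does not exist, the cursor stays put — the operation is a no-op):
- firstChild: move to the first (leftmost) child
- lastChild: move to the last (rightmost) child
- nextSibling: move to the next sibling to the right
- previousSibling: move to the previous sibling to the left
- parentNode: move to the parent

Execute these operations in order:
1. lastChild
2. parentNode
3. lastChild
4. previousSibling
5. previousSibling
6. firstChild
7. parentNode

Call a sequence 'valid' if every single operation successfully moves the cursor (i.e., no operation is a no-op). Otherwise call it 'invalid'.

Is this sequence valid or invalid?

After 1 (lastChild): footer
After 2 (parentNode): main
After 3 (lastChild): footer
After 4 (previousSibling): html
After 5 (previousSibling): h3
After 6 (firstChild): a
After 7 (parentNode): h3

Answer: valid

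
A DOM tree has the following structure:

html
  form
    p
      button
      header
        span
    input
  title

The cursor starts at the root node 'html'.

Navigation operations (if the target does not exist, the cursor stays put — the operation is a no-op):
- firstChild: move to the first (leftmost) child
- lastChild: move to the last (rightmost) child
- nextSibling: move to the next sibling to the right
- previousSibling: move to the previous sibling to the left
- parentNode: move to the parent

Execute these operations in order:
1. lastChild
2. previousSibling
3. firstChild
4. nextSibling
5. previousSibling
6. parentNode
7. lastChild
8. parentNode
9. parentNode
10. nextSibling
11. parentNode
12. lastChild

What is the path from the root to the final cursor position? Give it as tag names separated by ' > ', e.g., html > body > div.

Answer: html > title

Derivation:
After 1 (lastChild): title
After 2 (previousSibling): form
After 3 (firstChild): p
After 4 (nextSibling): input
After 5 (previousSibling): p
After 6 (parentNode): form
After 7 (lastChild): input
After 8 (parentNode): form
After 9 (parentNode): html
After 10 (nextSibling): html (no-op, stayed)
After 11 (parentNode): html (no-op, stayed)
After 12 (lastChild): title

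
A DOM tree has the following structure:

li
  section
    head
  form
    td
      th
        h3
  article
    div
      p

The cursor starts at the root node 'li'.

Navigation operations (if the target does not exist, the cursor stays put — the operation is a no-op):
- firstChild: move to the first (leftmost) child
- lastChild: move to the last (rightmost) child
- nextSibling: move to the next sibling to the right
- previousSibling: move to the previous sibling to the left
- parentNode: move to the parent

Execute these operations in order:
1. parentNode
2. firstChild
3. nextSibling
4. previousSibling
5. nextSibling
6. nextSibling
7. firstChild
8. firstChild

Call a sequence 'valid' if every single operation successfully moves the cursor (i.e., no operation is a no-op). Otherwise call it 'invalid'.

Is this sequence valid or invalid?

Answer: invalid

Derivation:
After 1 (parentNode): li (no-op, stayed)
After 2 (firstChild): section
After 3 (nextSibling): form
After 4 (previousSibling): section
After 5 (nextSibling): form
After 6 (nextSibling): article
After 7 (firstChild): div
After 8 (firstChild): p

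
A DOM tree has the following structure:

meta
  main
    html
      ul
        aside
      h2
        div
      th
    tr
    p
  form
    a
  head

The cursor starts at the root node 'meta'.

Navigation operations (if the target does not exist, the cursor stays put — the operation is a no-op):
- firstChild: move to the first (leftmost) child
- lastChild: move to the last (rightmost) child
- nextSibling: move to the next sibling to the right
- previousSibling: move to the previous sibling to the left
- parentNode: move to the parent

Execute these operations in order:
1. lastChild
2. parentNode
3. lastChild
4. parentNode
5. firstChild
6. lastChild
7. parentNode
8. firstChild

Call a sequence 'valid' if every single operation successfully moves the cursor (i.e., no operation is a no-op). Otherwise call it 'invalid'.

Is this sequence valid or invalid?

After 1 (lastChild): head
After 2 (parentNode): meta
After 3 (lastChild): head
After 4 (parentNode): meta
After 5 (firstChild): main
After 6 (lastChild): p
After 7 (parentNode): main
After 8 (firstChild): html

Answer: valid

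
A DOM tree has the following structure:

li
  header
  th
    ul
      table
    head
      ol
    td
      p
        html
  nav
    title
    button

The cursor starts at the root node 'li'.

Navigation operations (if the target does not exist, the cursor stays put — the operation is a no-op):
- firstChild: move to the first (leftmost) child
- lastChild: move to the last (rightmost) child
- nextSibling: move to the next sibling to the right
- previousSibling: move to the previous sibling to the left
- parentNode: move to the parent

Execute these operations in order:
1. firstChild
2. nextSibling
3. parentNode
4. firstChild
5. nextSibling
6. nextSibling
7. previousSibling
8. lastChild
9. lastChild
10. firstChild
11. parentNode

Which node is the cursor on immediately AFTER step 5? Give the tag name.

After 1 (firstChild): header
After 2 (nextSibling): th
After 3 (parentNode): li
After 4 (firstChild): header
After 5 (nextSibling): th

Answer: th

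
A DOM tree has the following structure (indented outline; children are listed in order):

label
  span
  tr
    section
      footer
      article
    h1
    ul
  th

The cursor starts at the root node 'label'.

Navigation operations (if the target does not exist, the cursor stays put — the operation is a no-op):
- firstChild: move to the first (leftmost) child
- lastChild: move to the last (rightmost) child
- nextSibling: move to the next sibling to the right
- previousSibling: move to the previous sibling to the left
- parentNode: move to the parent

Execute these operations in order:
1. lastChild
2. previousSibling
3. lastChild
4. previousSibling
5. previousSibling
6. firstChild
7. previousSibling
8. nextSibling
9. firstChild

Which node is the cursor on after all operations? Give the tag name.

Answer: article

Derivation:
After 1 (lastChild): th
After 2 (previousSibling): tr
After 3 (lastChild): ul
After 4 (previousSibling): h1
After 5 (previousSibling): section
After 6 (firstChild): footer
After 7 (previousSibling): footer (no-op, stayed)
After 8 (nextSibling): article
After 9 (firstChild): article (no-op, stayed)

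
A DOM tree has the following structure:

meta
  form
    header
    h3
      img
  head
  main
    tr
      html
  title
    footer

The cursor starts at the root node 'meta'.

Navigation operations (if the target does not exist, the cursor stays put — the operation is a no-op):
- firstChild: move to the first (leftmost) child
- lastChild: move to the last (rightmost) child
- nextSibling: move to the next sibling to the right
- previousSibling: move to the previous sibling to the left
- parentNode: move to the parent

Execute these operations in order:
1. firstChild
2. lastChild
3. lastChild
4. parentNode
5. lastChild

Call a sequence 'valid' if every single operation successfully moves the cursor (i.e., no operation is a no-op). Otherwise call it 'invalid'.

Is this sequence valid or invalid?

After 1 (firstChild): form
After 2 (lastChild): h3
After 3 (lastChild): img
After 4 (parentNode): h3
After 5 (lastChild): img

Answer: valid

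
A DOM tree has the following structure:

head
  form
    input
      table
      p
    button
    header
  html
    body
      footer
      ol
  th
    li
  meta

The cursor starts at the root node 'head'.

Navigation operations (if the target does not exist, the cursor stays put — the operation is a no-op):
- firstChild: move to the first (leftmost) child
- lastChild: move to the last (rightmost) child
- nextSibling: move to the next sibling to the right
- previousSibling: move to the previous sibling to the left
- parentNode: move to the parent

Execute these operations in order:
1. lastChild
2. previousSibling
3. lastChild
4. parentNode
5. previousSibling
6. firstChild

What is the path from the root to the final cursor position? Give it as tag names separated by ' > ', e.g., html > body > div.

Answer: head > html > body

Derivation:
After 1 (lastChild): meta
After 2 (previousSibling): th
After 3 (lastChild): li
After 4 (parentNode): th
After 5 (previousSibling): html
After 6 (firstChild): body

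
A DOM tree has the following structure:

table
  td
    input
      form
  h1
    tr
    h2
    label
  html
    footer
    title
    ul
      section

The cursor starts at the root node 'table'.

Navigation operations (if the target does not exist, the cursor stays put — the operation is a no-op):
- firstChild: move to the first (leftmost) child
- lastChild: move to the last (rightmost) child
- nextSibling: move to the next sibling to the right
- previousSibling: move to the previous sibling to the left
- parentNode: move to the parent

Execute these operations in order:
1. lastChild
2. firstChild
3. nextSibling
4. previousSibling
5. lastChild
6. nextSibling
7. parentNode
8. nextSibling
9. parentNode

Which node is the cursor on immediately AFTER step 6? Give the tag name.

After 1 (lastChild): html
After 2 (firstChild): footer
After 3 (nextSibling): title
After 4 (previousSibling): footer
After 5 (lastChild): footer (no-op, stayed)
After 6 (nextSibling): title

Answer: title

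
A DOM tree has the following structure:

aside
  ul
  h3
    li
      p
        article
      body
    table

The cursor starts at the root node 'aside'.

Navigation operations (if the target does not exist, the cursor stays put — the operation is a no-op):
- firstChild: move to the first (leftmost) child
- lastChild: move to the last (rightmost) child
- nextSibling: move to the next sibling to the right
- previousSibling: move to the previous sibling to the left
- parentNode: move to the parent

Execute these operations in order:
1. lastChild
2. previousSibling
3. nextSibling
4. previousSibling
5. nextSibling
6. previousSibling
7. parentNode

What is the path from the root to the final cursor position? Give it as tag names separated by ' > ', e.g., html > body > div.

Answer: aside

Derivation:
After 1 (lastChild): h3
After 2 (previousSibling): ul
After 3 (nextSibling): h3
After 4 (previousSibling): ul
After 5 (nextSibling): h3
After 6 (previousSibling): ul
After 7 (parentNode): aside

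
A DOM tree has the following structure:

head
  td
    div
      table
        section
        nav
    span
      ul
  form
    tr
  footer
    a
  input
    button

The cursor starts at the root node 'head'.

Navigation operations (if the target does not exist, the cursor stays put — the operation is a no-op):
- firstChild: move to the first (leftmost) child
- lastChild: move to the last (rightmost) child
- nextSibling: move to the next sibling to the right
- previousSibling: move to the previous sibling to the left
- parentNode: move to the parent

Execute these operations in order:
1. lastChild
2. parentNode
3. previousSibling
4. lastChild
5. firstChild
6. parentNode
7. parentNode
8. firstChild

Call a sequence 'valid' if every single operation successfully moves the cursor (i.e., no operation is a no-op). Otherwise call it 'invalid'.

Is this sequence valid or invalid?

After 1 (lastChild): input
After 2 (parentNode): head
After 3 (previousSibling): head (no-op, stayed)
After 4 (lastChild): input
After 5 (firstChild): button
After 6 (parentNode): input
After 7 (parentNode): head
After 8 (firstChild): td

Answer: invalid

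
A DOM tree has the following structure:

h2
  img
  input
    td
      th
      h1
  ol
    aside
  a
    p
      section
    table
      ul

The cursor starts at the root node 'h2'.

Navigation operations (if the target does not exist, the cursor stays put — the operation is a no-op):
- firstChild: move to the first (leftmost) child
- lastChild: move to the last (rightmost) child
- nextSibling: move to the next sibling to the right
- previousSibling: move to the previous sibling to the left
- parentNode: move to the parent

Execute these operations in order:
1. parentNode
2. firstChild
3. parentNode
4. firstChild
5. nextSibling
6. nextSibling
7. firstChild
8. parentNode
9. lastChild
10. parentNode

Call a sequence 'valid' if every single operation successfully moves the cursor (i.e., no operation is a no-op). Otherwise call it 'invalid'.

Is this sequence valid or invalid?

Answer: invalid

Derivation:
After 1 (parentNode): h2 (no-op, stayed)
After 2 (firstChild): img
After 3 (parentNode): h2
After 4 (firstChild): img
After 5 (nextSibling): input
After 6 (nextSibling): ol
After 7 (firstChild): aside
After 8 (parentNode): ol
After 9 (lastChild): aside
After 10 (parentNode): ol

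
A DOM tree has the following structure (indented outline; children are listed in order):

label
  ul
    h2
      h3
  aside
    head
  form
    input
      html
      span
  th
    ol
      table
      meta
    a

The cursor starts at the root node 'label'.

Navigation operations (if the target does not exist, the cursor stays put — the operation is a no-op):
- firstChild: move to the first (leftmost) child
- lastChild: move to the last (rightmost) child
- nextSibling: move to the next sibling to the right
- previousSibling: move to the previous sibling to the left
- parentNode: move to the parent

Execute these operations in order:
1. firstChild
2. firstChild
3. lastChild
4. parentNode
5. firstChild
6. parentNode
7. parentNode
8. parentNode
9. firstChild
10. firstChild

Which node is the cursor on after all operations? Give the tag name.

After 1 (firstChild): ul
After 2 (firstChild): h2
After 3 (lastChild): h3
After 4 (parentNode): h2
After 5 (firstChild): h3
After 6 (parentNode): h2
After 7 (parentNode): ul
After 8 (parentNode): label
After 9 (firstChild): ul
After 10 (firstChild): h2

Answer: h2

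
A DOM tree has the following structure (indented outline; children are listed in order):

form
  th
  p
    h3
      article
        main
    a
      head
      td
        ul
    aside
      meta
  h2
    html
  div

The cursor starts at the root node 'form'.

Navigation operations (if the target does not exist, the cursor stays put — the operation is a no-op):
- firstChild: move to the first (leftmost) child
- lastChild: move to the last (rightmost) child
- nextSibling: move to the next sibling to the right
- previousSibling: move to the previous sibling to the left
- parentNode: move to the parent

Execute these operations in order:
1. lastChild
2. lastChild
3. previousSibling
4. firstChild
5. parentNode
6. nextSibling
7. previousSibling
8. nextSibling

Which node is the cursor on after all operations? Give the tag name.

After 1 (lastChild): div
After 2 (lastChild): div (no-op, stayed)
After 3 (previousSibling): h2
After 4 (firstChild): html
After 5 (parentNode): h2
After 6 (nextSibling): div
After 7 (previousSibling): h2
After 8 (nextSibling): div

Answer: div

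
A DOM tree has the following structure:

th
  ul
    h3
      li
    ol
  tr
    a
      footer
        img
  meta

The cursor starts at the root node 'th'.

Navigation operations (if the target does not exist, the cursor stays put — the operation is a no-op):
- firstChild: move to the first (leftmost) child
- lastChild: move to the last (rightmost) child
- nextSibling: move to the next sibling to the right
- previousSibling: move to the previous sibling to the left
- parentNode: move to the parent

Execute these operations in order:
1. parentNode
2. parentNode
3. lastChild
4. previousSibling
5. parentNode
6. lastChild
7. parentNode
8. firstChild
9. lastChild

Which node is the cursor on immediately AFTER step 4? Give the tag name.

Answer: tr

Derivation:
After 1 (parentNode): th (no-op, stayed)
After 2 (parentNode): th (no-op, stayed)
After 3 (lastChild): meta
After 4 (previousSibling): tr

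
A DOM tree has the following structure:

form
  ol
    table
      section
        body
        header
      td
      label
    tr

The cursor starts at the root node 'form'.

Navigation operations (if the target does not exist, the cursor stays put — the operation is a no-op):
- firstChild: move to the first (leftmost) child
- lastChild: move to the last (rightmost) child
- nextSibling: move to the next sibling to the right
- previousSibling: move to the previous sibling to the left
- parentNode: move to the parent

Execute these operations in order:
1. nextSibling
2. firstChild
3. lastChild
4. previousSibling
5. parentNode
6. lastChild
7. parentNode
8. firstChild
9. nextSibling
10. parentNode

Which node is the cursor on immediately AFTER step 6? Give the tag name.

Answer: tr

Derivation:
After 1 (nextSibling): form (no-op, stayed)
After 2 (firstChild): ol
After 3 (lastChild): tr
After 4 (previousSibling): table
After 5 (parentNode): ol
After 6 (lastChild): tr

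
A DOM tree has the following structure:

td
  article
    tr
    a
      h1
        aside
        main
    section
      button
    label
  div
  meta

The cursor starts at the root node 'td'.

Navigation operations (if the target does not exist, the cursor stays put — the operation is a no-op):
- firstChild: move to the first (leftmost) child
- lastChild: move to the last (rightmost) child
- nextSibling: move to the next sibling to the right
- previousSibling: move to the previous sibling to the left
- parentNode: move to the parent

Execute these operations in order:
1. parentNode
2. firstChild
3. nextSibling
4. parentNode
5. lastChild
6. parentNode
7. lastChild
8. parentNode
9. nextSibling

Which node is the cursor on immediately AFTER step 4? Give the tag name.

Answer: td

Derivation:
After 1 (parentNode): td (no-op, stayed)
After 2 (firstChild): article
After 3 (nextSibling): div
After 4 (parentNode): td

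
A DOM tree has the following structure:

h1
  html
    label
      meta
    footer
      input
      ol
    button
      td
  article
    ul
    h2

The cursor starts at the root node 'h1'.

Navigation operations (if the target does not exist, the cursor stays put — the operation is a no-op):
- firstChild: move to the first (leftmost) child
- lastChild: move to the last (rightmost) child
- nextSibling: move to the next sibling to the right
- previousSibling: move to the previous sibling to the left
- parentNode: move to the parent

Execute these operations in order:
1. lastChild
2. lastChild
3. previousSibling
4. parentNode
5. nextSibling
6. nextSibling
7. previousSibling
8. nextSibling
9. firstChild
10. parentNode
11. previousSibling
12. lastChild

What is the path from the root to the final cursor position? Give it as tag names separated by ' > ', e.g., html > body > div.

After 1 (lastChild): article
After 2 (lastChild): h2
After 3 (previousSibling): ul
After 4 (parentNode): article
After 5 (nextSibling): article (no-op, stayed)
After 6 (nextSibling): article (no-op, stayed)
After 7 (previousSibling): html
After 8 (nextSibling): article
After 9 (firstChild): ul
After 10 (parentNode): article
After 11 (previousSibling): html
After 12 (lastChild): button

Answer: h1 > html > button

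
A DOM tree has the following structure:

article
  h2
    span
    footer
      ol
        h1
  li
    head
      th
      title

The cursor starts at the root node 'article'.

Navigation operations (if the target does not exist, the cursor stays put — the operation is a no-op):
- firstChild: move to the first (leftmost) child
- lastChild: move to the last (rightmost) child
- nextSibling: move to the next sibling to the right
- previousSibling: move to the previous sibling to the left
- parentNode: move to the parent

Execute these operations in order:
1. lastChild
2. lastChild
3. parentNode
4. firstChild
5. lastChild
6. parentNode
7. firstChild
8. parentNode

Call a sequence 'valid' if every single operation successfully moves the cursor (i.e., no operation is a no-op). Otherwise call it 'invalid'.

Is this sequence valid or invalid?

Answer: valid

Derivation:
After 1 (lastChild): li
After 2 (lastChild): head
After 3 (parentNode): li
After 4 (firstChild): head
After 5 (lastChild): title
After 6 (parentNode): head
After 7 (firstChild): th
After 8 (parentNode): head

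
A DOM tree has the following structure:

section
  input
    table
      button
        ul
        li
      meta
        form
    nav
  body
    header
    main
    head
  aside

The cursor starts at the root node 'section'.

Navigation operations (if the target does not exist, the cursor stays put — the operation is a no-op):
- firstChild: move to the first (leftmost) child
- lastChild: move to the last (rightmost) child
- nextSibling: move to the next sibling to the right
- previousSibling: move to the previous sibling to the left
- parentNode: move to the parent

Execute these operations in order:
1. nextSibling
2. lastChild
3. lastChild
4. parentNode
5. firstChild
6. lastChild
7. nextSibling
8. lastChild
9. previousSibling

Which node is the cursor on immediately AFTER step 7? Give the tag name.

After 1 (nextSibling): section (no-op, stayed)
After 2 (lastChild): aside
After 3 (lastChild): aside (no-op, stayed)
After 4 (parentNode): section
After 5 (firstChild): input
After 6 (lastChild): nav
After 7 (nextSibling): nav (no-op, stayed)

Answer: nav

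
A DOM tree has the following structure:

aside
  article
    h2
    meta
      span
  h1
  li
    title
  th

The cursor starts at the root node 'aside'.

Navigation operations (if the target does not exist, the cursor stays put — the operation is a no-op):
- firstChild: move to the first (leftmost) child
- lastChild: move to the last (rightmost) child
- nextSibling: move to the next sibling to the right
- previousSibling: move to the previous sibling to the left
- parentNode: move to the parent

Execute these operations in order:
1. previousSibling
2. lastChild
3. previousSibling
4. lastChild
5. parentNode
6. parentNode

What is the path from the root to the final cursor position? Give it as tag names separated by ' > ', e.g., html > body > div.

After 1 (previousSibling): aside (no-op, stayed)
After 2 (lastChild): th
After 3 (previousSibling): li
After 4 (lastChild): title
After 5 (parentNode): li
After 6 (parentNode): aside

Answer: aside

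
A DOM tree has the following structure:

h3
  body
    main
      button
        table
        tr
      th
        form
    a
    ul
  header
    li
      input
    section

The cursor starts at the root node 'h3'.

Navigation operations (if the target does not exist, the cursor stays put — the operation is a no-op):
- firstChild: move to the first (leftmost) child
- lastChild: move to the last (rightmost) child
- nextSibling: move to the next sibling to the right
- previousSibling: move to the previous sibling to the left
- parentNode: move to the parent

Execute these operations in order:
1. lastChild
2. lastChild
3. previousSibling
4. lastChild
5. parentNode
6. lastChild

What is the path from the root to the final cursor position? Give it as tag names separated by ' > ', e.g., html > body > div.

After 1 (lastChild): header
After 2 (lastChild): section
After 3 (previousSibling): li
After 4 (lastChild): input
After 5 (parentNode): li
After 6 (lastChild): input

Answer: h3 > header > li > input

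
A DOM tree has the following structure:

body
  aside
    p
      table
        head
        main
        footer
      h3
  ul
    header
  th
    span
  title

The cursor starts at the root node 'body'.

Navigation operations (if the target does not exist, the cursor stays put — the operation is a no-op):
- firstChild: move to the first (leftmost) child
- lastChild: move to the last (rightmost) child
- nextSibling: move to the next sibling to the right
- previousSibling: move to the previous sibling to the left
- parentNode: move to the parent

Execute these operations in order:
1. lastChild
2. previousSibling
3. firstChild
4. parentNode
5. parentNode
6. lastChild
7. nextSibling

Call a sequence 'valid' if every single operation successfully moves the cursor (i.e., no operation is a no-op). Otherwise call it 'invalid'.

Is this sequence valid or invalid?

After 1 (lastChild): title
After 2 (previousSibling): th
After 3 (firstChild): span
After 4 (parentNode): th
After 5 (parentNode): body
After 6 (lastChild): title
After 7 (nextSibling): title (no-op, stayed)

Answer: invalid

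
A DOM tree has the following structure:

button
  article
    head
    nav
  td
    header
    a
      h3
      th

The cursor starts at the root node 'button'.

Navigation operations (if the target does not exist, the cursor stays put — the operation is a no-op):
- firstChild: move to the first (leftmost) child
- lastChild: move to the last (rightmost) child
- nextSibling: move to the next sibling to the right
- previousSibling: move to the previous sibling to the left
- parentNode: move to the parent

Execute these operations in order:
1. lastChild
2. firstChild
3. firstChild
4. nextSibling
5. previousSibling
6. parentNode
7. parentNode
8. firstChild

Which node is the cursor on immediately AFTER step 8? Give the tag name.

Answer: article

Derivation:
After 1 (lastChild): td
After 2 (firstChild): header
After 3 (firstChild): header (no-op, stayed)
After 4 (nextSibling): a
After 5 (previousSibling): header
After 6 (parentNode): td
After 7 (parentNode): button
After 8 (firstChild): article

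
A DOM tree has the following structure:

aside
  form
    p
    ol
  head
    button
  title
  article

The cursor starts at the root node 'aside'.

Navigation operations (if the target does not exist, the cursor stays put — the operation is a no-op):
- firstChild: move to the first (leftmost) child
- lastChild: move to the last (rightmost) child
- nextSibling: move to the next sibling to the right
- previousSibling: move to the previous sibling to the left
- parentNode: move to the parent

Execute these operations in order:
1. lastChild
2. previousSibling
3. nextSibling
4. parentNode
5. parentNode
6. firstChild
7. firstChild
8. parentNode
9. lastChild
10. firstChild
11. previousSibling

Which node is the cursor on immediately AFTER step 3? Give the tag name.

Answer: article

Derivation:
After 1 (lastChild): article
After 2 (previousSibling): title
After 3 (nextSibling): article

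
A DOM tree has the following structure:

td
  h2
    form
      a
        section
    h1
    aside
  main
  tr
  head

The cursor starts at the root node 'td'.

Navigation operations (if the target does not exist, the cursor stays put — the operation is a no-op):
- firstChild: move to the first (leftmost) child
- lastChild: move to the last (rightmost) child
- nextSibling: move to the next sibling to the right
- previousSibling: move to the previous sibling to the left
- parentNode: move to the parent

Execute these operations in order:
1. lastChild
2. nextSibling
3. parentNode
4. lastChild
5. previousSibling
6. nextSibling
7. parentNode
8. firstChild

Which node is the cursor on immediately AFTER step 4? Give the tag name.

After 1 (lastChild): head
After 2 (nextSibling): head (no-op, stayed)
After 3 (parentNode): td
After 4 (lastChild): head

Answer: head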